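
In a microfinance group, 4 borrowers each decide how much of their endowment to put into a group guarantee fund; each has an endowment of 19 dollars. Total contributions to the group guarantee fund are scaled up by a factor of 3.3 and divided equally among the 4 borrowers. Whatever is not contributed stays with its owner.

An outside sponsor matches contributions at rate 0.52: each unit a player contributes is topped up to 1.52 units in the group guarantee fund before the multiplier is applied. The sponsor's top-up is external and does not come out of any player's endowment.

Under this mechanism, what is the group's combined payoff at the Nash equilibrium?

The effective private return per unit is now 3.3 × 1.52 / 4 = 1.2540 > 1, so every player's dominant strategy flips to full contribution.
At the Nash equilibrium everyone contributes 19. Group total payoff = 3.3 × 1.52 × 76 = 381.22.

381.22 dollars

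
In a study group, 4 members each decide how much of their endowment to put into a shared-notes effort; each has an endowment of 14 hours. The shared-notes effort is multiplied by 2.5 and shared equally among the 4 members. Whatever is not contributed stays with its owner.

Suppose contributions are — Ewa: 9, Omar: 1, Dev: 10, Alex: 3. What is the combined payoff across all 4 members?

Total contributed: 9 + 1 + 10 + 3 = 23; total kept: 4 × 14 − 23 = 33.
The shared-notes effort pays out 2.5 × 23 = 57.50 in aggregate.
Group total = 33 + 57.50 = 90.50.

90.50 hours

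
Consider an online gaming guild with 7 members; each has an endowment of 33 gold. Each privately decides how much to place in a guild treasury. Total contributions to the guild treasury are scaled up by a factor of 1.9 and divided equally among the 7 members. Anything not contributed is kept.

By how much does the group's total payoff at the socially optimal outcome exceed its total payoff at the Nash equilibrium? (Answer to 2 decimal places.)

Each contributed unit returns 1.9/7 = 0.2714 to its contributor — below 1 — so contributing 0 is dominant for every player. At the Nash equilibrium everyone keeps their 33, and the group total is 7 × 33 = 231.
Each contributed unit returns 1.900 to the group as a whole (0.2714 to each of 7 players), which exceeds 1, so the social optimum is full contribution: group total = 1.900 × 231 = 438.90.
Efficiency loss = 438.90 − 231 = 207.90.

207.90 gold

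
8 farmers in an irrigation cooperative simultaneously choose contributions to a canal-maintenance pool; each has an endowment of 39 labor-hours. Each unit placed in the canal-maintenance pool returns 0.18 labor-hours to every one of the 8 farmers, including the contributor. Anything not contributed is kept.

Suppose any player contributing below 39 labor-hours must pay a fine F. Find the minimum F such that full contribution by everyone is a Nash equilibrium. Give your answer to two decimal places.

Given the others contribute fully, the best deviation is to contribute 0 (any partial contribution still incurs the fine and gives up units whose private return 0.18 is below 1).
Deviating from 39 to 0 saves 39 labor-hours but forfeits the deviator's share of the drop in the canal-maintenance pool: 0.18 × 39 = 7.02.
So the deviation gain is 39 − 7.02 = 31.98, and the fine must be at least 31.98 labor-hours to wipe it out.

31.98 labor-hours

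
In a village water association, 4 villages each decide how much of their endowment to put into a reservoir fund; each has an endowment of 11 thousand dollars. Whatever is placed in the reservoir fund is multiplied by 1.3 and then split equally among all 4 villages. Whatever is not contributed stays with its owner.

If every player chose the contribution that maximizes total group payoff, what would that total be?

Each contributed unit returns 1.300 to the group as a whole (0.3250 to each of 4 players), which exceeds 1, so the social optimum is full contribution: group total = 1.300 × 44 = 57.20.

57.20 thousand dollars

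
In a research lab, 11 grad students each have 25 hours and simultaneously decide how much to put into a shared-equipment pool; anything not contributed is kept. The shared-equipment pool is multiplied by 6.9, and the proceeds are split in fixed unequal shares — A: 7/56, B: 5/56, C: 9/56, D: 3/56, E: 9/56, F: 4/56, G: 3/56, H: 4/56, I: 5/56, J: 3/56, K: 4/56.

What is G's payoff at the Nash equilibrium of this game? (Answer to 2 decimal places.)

For player j, contributing a unit is worthwhile iff 6.9 × (j's share) ≥ 1, i.e. iff j's share is at least 0.1449.
C and E clear that bar, contributing 25 each; the remaining 9 contribute 0. Total contributed: 50.
G keeps 25 and receives 6.9 × 50 × 3/56 = 18.48 from the shared-equipment pool, for a payoff of 43.48.

43.48 hours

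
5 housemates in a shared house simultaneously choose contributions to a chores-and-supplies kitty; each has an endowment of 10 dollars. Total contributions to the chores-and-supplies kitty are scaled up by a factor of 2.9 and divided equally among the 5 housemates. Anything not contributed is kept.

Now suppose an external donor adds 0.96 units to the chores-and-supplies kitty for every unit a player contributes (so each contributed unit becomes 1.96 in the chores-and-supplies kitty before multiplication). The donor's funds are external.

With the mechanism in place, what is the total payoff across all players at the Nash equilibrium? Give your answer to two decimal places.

Under the mechanism each unit contributed yields 2.9 × 1.96 / 5 = 1.1368 back to its contributor per unit of net cost, which exceeds 1, making full contribution the dominant choice for everyone.
So the Nash equilibrium is full contribution by all 5; the group earns 2.9 × 1.96 × 50 = 284.20.

284.20 dollars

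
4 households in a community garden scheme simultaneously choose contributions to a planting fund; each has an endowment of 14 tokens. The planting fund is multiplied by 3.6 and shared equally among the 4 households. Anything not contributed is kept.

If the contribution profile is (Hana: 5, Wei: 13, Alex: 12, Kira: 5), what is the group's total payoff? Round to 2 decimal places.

147.00 tokens

Total contributed: 5 + 13 + 12 + 5 = 35; total kept: 4 × 14 − 35 = 21.
The planting fund pays out 3.6 × 35 = 126.00 in aggregate.
Group total = 21 + 126.00 = 147.00.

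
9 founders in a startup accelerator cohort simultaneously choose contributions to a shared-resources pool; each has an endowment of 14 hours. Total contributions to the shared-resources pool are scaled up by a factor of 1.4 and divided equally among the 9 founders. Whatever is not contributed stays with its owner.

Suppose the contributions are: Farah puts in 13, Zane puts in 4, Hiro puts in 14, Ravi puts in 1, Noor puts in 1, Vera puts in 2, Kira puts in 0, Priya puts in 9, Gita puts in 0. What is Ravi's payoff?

19.84 hours

Total contributed: 13 + 4 + 14 + 1 + 1 + 2 + 0 + 9 + 0 = 44.
Each receives 1.4 × 44 / 9 = 6.84 from the shared-resources pool.
Ravi keeps 14 − 1 = 13, so Ravi's payoff is 13 + 6.84 = 19.84.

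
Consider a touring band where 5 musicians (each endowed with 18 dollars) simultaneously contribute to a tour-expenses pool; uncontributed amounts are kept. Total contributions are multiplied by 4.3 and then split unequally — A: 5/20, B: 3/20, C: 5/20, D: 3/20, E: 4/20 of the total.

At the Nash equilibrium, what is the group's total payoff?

Player j's private return per contributed unit is 4.3 × (j's share). Contributing is weakly dominant for j when that share is at least 1/4.3 = 0.2326, and contributing 0 is dominant otherwise.
The shares above 0.2326 belong to A and C, contributing 18 each; the remaining 3 contribute 0. Total contributed: 36.
The tour-expenses pool pays out 4.3 × 36 = 154.80 in total (split across the unequal shares, but the aggregate is all that matters for the group sum).
The 3 free-riders keep 18 each, adding 54. Group total = 54 + 154.80 = 208.80.

208.80 dollars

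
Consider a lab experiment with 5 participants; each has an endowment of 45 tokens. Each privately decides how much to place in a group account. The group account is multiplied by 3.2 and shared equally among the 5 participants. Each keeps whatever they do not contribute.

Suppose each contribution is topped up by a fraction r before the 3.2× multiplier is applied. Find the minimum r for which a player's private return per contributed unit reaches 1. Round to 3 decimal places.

With matching at rate r, one contributed unit becomes (1 + r) in the group account and returns 3.2 × (1 + r) / 5 to the contributor.
Setting this equal to 1: 1 + r = 5/3.2 = 1.5625.
So the minimum matching rate is r = 1.5625 − 1 = 0.563.

0.563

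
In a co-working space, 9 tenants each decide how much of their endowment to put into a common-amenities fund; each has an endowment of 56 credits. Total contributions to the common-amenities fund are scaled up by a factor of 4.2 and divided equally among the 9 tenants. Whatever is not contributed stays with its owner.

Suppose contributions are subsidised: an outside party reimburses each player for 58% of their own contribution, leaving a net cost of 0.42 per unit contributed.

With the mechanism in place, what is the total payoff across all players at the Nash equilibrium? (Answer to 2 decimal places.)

Under the mechanism each unit contributed yields (4.2/9) / 0.42 = 1.1111 back to its contributor per unit of net cost, which exceeds 1, making full contribution the dominant choice for everyone.
At the Nash equilibrium everyone contributes 56. Group total payoff = 9 × (56 × 0.58 + 4.2 × 56) = 2409.12.

2409.12 credits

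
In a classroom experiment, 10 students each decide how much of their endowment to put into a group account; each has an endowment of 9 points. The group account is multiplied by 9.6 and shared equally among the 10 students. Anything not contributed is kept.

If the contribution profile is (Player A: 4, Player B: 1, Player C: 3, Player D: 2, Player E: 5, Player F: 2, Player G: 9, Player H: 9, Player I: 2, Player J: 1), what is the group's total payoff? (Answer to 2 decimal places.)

416.80 points

Total contributed: 4 + 1 + 3 + 2 + 5 + 2 + 9 + 9 + 2 + 1 = 38; total kept: 10 × 9 − 38 = 52.
The group account pays out 9.6 × 38 = 364.80 in aggregate.
Group total = 52 + 364.80 = 416.80.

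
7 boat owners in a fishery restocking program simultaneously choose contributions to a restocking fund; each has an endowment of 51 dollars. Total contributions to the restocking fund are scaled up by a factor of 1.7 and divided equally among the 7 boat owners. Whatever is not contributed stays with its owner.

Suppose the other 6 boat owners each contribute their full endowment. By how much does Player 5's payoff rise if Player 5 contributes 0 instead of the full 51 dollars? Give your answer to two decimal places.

38.61 dollars

Switching from a contribution of 51 to 0 lets Player 5 keep an extra 51 dollars, but lowers the restocking fund by 51, which costs Player 5 their own share of that drop: 1.7/7 × 51 = 12.39.
Net gain = 51 − 12.39 = 38.61. The private return per contributed unit (0.2429) is below 1, so free-riding is indeed the best response regardless of what the others do.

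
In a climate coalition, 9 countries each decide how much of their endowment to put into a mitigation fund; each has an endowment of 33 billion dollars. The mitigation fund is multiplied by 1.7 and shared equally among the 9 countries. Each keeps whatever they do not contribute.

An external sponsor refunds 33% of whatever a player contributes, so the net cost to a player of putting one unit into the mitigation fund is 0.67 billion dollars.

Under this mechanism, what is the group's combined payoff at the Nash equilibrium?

With the mechanism, a contributed unit returns (1.7/9) / 0.67 = 0.2819 per unit of net cost — still below 1 — so contributing 0 remains dominant for every player.
Everyone keeps their endowment and the group total is 9 × 33 = 297.

297.00 billion dollars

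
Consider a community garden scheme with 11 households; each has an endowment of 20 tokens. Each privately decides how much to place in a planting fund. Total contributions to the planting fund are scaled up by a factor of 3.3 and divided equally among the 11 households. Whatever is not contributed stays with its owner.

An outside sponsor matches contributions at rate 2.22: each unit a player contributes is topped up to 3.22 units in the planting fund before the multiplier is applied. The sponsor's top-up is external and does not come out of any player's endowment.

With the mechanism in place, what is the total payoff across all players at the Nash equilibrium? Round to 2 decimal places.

With the mechanism, a contributed unit returns 3.3 × 3.22 / 11 = 0.9660 per unit of net cost — still below 1 — so contributing 0 remains dominant for every player.
Everyone keeps their endowment and the group total is 11 × 20 = 220.

220.00 tokens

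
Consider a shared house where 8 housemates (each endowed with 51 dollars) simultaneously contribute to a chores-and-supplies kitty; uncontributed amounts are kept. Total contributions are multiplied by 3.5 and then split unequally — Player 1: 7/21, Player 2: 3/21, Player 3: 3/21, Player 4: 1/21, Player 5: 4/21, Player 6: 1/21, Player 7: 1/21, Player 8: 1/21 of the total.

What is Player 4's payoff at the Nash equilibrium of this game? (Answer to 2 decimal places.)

A player with share s gets back 3.5·s per unit contributed, so full contribution is dominant for anyone with s > 1/3.5 = 0.2857 and zero contribution is dominant for anyone below.
Player 1 alone (share 7/21) is above the threshold, contributing 51; the remaining 7 contribute 0. Total contributed: 51.
Player 4 keeps 51 and receives 3.5 × 51 × 1/21 = 8.50 from the chores-and-supplies kitty, for a payoff of 59.50.

59.50 dollars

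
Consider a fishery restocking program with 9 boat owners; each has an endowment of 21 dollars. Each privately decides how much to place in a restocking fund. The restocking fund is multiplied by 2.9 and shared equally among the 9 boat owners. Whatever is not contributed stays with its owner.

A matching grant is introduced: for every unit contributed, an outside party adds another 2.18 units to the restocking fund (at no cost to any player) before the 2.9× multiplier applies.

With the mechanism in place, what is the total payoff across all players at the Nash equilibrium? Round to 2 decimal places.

1742.96 dollars

The effective private return per unit is now 2.9 × 3.18 / 9 = 1.0247 > 1, so every player's dominant strategy flips to full contribution.
So the Nash equilibrium is full contribution by all 9; the group earns 2.9 × 3.18 × 189 = 1742.96.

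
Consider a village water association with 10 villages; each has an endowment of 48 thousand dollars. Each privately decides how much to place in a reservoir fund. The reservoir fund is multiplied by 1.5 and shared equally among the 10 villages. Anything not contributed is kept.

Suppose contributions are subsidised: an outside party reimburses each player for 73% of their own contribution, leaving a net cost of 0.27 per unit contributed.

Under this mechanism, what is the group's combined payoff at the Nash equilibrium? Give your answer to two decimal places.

Even with the mechanism, each unit contributed returns only (1.5/10) / 0.27 = 0.5556 per unit of net cost, so contributing nothing is still dominant.
At the Nash equilibrium no one contributes; group total payoff = 10 × 48 = 480.

480.00 thousand dollars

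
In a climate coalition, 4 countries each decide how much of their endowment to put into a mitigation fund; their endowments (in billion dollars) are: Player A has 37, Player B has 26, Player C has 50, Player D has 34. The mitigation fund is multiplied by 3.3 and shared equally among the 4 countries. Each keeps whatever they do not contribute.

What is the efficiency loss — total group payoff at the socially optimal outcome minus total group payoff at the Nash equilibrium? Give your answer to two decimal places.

The private return per contributed unit is 3.3/4 = 0.8250 < 1 for every player regardless of endowment, so the Nash equilibrium is zero contribution and the group total is Σ E_j = 37 + 26 + 50 + 34 = 147.
Each contributed unit returns 3.300 to the group, so the social optimum is full contribution by everyone: group total = 3.300 × 147 = 485.10.
Efficiency loss = (3.300 − 1) × 147 = 338.10.

338.10 billion dollars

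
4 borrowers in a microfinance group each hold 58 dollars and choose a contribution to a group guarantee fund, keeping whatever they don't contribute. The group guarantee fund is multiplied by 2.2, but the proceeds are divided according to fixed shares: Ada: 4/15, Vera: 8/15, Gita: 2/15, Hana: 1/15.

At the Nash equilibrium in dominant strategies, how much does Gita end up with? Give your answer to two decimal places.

75.01 dollars

Player j's private return per contributed unit is 2.2 × (j's share). Contributing is weakly dominant for j when that share is at least 1/2.2 = 0.4545, and contributing 0 is dominant otherwise.
The only share above 0.4545 is Vera's 8/15, contributing 58; the remaining 3 contribute 0. Total contributed: 58.
Gita keeps 58 and receives 2.2 × 58 × 2/15 = 17.01 from the group guarantee fund, for a payoff of 75.01.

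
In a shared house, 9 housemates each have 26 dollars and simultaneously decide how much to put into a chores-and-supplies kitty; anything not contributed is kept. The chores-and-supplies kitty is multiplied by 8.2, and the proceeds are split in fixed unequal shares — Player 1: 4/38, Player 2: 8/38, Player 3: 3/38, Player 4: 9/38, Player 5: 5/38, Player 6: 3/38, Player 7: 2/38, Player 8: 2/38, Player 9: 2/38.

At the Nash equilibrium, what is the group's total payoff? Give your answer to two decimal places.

Each unit j contributes comes back to j as 8.2 × (j's share), so j prefers to contribute only if that share exceeds 1/8.2 = 0.1220; otherwise keeping the unit dominates.
Player 2, Player 4 and Player 5 are above the threshold, contributing 26 each; the remaining 6 contribute 0. Total contributed: 78.
The chores-and-supplies kitty pays out 8.2 × 78 = 639.60 in total (split across the unequal shares, but the aggregate is all that matters for the group sum).
The 6 free-riders keep 26 each, adding 156. Group total = 156 + 639.60 = 795.60.

795.60 dollars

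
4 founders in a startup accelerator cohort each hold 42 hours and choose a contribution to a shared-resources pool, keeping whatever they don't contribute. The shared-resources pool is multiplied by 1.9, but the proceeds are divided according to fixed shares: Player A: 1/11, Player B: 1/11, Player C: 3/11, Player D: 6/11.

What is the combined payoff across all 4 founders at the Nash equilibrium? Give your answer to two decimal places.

205.80 hours

For player j, contributing a unit is worthwhile iff 1.9 × (j's share) ≥ 1, i.e. iff j's share is at least 0.5263.
Only Player D (6/11) clears that bar, contributing 42; the remaining 3 contribute 0. Total contributed: 42.
The shared-resources pool pays out 1.9 × 42 = 79.80 in total (split across the unequal shares, but the aggregate is all that matters for the group sum).
The 3 free-riders keep 42 each, adding 126. Group total = 126 + 79.80 = 205.80.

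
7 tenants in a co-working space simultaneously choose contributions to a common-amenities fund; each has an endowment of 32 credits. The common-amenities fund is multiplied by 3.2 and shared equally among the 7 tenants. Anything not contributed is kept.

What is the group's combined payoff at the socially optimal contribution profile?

Each contributed unit returns 3.200 to the group as a whole (0.4571 to each of 7 players), which exceeds 1, so the social optimum is full contribution: group total = 3.200 × 224 = 716.80.

716.80 credits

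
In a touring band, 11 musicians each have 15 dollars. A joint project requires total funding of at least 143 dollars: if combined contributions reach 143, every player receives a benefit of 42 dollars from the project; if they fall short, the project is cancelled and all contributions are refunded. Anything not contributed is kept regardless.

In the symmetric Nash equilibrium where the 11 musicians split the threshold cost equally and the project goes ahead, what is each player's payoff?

Equal share of the threshold: 143/11 = 13.
At this profile no one gains by cutting their contribution: any cut drops the total below 143, the project is cancelled, contributions are refunded, and the deviator ends with 15, which is less than 15 − 13 + 42 = 44. Contributing more than 13 just wastes the excess. So contributing exactly 13 is a best response.
Each player's payoff: 15 − 13 + 42 = 44.

44 dollars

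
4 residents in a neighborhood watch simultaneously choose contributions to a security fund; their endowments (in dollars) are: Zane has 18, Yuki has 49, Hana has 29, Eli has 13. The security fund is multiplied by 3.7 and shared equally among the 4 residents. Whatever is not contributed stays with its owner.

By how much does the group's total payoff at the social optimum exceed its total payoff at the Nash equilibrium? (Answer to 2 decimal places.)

The private return per contributed unit is 3.7/4 = 0.9250 < 1 for every player regardless of endowment, so the Nash equilibrium is zero contribution and the group total is Σ E_j = 18 + 49 + 29 + 13 = 109.
Each contributed unit returns 3.700 to the group, so the social optimum is full contribution by everyone: group total = 3.700 × 109 = 403.30.
Efficiency loss = (3.700 − 1) × 109 = 294.30.

294.30 dollars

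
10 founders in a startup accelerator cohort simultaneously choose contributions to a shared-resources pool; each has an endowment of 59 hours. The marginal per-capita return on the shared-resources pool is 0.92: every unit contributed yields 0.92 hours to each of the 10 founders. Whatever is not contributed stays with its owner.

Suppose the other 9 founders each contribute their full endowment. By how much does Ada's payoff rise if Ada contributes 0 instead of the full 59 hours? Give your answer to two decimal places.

Switching from a contribution of 59 to 0 lets Ada keep an extra 59 hours, but lowers the shared-resources pool by 59, which costs Ada their own share of that drop: 0.92 × 59 = 54.28.
Net gain = 59 − 54.28 = 4.72. The private return per contributed unit (0.92) is below 1, so free-riding is indeed the best response regardless of what the others do.

4.72 hours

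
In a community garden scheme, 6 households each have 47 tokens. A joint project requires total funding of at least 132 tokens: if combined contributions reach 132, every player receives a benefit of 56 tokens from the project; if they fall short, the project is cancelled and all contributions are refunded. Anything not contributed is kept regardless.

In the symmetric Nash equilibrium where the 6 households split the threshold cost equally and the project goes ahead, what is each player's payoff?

Equal share of the threshold: 132/6 = 22.
At this profile no one gains by cutting their contribution: any cut drops the total below 132, the project is cancelled, contributions are refunded, and the deviator ends with 47, which is less than 47 − 22 + 56 = 81. Contributing more than 22 just wastes the excess. So contributing exactly 22 is a best response.
Each player's payoff: 47 − 22 + 56 = 81.

81 tokens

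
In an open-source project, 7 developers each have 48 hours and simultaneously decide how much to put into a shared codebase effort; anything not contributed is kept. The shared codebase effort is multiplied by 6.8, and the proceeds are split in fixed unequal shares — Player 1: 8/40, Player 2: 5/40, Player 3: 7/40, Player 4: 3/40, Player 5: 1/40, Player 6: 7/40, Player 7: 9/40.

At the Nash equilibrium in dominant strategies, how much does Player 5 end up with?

80.64 hours

A player with share s gets back 6.8·s per unit contributed, so full contribution is dominant for anyone with s > 1/6.8 = 0.1471 and zero contribution is dominant for anyone below.
The shares above 0.1471 belong to Player 1, Player 3, Player 6 and Player 7, contributing 48 each; the remaining 3 contribute 0. Total contributed: 192.
Player 5 keeps 48 and receives 6.8 × 192 × 1/40 = 32.64 from the shared codebase effort, for a payoff of 80.64.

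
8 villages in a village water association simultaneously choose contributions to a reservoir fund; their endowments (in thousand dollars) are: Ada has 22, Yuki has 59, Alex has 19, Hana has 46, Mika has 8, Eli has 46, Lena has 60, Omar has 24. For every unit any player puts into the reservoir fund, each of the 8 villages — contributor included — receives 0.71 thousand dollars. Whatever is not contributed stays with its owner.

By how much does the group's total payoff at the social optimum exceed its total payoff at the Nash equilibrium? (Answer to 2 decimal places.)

The private return per contributed unit is 0.71 < 1 for everyone, so the Nash equilibrium is zero contribution and the group total is Σ E_j = 22 + 59 + 19 + 46 + 8 + 46 + 60 + 24 = 284.
Each contributed unit returns 5.680 to the group, so the social optimum is full contribution by everyone: group total = 5.680 × 284 = 1613.12.
Efficiency loss = (5.680 − 1) × 284 = 1329.12.

1329.12 thousand dollars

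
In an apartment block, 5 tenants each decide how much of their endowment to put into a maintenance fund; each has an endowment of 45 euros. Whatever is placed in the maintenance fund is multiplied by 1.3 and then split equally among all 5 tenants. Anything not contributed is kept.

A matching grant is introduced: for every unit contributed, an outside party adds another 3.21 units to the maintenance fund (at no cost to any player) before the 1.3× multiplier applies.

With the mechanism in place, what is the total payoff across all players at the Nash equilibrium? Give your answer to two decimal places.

1231.43 euros

The effective private return per unit is now 1.3 × 4.21 / 5 = 1.0946 > 1, so every player's dominant strategy flips to full contribution.
At the Nash equilibrium everyone contributes 45. Group total payoff = 1.3 × 4.21 × 225 = 1231.43.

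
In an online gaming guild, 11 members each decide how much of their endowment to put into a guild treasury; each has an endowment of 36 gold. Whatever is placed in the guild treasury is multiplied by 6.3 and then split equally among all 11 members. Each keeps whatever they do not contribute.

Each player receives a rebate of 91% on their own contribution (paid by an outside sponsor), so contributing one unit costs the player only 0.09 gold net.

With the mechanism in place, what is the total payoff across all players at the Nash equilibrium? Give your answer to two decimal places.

2855.16 gold

Under the mechanism each unit contributed yields (6.3/11) / 0.09 = 6.3636 back to its contributor per unit of net cost, which exceeds 1, making full contribution the dominant choice for everyone.
At the Nash equilibrium everyone contributes 36. Group total payoff = 11 × (36 × 0.91 + 6.3 × 36) = 2855.16.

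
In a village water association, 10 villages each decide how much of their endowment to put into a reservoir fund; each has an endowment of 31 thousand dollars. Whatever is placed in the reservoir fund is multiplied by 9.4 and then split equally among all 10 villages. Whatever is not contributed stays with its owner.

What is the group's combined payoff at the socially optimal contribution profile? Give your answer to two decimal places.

2914.00 thousand dollars

Each contributed unit returns 9.400 to the group as a whole (0.9400 to each of 10 players), which exceeds 1, so the social optimum is full contribution: group total = 9.400 × 310 = 2914.00.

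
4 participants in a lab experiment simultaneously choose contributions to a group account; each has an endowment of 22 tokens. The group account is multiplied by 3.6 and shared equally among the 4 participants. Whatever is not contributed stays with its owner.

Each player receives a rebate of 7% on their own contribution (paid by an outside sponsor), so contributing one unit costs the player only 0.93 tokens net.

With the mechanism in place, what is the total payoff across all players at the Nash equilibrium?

The effective private return is (3.6/4) / 0.93 = 0.9677, which is still under 1, so the mechanism doesn't change anyone's dominant strategy: zero contribution.
At the Nash equilibrium no one contributes; group total payoff = 4 × 22 = 88.

88.00 tokens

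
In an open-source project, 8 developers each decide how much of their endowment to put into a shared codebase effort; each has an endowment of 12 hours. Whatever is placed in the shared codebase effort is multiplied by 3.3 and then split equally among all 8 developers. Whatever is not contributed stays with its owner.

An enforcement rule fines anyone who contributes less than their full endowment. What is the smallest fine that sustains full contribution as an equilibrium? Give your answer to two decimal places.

Given the others contribute fully, the best deviation is to contribute 0 (any partial contribution still incurs the fine and gives up units whose private return 0.4125 is below 1).
Deviating from 12 to 0 saves 12 hours but forfeits the deviator's share of the drop in the shared codebase effort: 3.3/8 × 12 = 4.95.
So the deviation gain is 12 − 4.95 = 7.05, and the fine must be at least 7.05 hours to wipe it out.

7.05 hours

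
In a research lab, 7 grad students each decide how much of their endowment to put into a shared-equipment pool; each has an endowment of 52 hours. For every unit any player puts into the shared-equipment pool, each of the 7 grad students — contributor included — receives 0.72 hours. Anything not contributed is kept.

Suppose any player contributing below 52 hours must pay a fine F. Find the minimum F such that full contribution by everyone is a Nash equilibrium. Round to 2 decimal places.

14.56 hours

Given the others contribute fully, the best deviation is to contribute 0 (any partial contribution still incurs the fine and gives up units whose private return 0.72 is below 1).
Deviating from 52 to 0 saves 52 hours but forfeits the deviator's share of the drop in the shared-equipment pool: 0.72 × 52 = 37.44.
So the deviation gain is 52 − 37.44 = 14.56, and the fine must be at least 14.56 hours to wipe it out.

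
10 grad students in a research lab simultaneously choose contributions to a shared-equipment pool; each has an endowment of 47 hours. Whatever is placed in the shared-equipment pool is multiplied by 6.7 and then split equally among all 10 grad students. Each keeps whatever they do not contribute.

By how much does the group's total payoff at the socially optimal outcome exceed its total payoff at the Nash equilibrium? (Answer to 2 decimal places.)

Each contributed unit returns 6.7/10 = 0.6700 to its contributor — below 1 — so contributing 0 is dominant for every player. At the Nash equilibrium everyone keeps their 47, and the group total is 10 × 47 = 470.
Each contributed unit returns 6.700 to the group as a whole (0.6700 to each of 10 players), which exceeds 1, so the social optimum is full contribution: group total = 6.700 × 470 = 3149.00.
Efficiency loss = 3149.00 − 470 = 2679.00.

2679.00 hours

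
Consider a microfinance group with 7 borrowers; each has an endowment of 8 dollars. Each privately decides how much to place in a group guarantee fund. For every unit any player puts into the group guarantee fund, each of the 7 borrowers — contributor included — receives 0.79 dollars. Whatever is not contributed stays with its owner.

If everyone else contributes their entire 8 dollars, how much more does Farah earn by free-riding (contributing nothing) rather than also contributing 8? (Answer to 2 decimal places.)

1.68 dollars

Switching from a contribution of 8 to 0 lets Farah keep an extra 8 dollars, but lowers the group guarantee fund by 8, which costs Farah their own share of that drop: 0.79 × 8 = 6.32.
Net gain = 8 − 6.32 = 1.68. The private return per contributed unit (0.79) is below 1, so free-riding is indeed the best response regardless of what the others do.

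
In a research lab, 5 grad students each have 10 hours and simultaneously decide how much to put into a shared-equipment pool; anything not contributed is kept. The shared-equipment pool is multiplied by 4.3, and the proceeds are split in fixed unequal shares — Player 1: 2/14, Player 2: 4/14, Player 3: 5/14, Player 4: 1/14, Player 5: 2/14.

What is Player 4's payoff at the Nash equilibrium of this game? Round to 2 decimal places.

Player j's private return per contributed unit is 4.3 × (j's share). Contributing is weakly dominant for j when that share is at least 1/4.3 = 0.2326, and contributing 0 is dominant otherwise.
Player 2 and Player 3 are above the threshold, contributing 10 each; the remaining 3 contribute 0. Total contributed: 20.
Player 4 keeps 10 and receives 4.3 × 20 × 1/14 = 6.14 from the shared-equipment pool, for a payoff of 16.14.

16.14 hours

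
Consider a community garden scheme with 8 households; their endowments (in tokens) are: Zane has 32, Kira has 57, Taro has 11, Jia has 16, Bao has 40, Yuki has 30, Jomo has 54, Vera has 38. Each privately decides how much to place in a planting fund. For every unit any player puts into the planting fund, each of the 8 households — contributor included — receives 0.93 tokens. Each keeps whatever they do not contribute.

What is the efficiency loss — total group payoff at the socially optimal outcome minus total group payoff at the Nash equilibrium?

1790.32 tokens

The private return per contributed unit is 0.93 < 1 for everyone, so the Nash equilibrium is zero contribution and the group total is Σ E_j = 32 + 57 + 11 + 16 + 40 + 30 + 54 + 38 = 278.
Each contributed unit returns 7.440 to the group, so the social optimum is full contribution by everyone: group total = 7.440 × 278 = 2068.32.
Efficiency loss = (7.440 − 1) × 278 = 1790.32.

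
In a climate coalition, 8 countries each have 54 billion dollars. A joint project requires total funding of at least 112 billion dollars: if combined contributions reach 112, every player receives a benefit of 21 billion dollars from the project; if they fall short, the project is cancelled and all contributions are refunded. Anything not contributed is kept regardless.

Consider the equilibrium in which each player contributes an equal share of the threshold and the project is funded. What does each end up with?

Equal share of the threshold: 112/8 = 14.
At this profile no one gains by cutting their contribution: any cut drops the total below 112, the project is cancelled, contributions are refunded, and the deviator ends with 54, which is less than 54 − 14 + 21 = 61. Contributing more than 14 just wastes the excess. So contributing exactly 14 is a best response.
Each player's payoff: 54 − 14 + 21 = 61.

61 billion dollars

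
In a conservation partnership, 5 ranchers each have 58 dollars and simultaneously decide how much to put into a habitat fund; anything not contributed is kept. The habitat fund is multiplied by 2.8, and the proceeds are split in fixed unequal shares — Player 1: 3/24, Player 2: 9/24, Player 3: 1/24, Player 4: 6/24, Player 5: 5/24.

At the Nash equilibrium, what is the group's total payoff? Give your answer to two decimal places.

394.40 dollars

Player j's private return per contributed unit is 2.8 × (j's share). Contributing is weakly dominant for j when that share is at least 1/2.8 = 0.3571, and contributing 0 is dominant otherwise.
Player 2 alone (share 9/24) is above the threshold, contributing 58; the remaining 4 contribute 0. Total contributed: 58.
The habitat fund pays out 2.8 × 58 = 162.40 in total (split across the unequal shares, but the aggregate is all that matters for the group sum).
The 4 free-riders keep 58 each, adding 232. Group total = 232 + 162.40 = 394.40.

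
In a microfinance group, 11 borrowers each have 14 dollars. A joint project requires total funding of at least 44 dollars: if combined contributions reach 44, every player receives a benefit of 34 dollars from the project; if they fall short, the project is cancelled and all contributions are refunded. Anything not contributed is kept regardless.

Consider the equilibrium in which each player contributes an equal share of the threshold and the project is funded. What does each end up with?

44 dollars

Equal share of the threshold: 44/11 = 4.
At this profile no one gains by cutting their contribution: any cut drops the total below 44, the project is cancelled, contributions are refunded, and the deviator ends with 14, which is less than 14 − 4 + 34 = 44. Contributing more than 4 just wastes the excess. So contributing exactly 4 is a best response.
Each player's payoff: 14 − 4 + 34 = 44.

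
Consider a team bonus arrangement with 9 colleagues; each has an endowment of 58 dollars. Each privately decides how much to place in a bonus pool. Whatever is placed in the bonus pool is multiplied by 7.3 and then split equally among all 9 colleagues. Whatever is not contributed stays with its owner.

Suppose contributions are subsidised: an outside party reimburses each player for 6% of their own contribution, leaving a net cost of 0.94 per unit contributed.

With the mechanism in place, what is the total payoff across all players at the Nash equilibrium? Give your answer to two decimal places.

522.00 dollars

Even with the mechanism, each unit contributed returns only (7.3/9) / 0.94 = 0.8629 per unit of net cost, so contributing nothing is still dominant.
At the Nash equilibrium no one contributes; group total payoff = 9 × 58 = 522.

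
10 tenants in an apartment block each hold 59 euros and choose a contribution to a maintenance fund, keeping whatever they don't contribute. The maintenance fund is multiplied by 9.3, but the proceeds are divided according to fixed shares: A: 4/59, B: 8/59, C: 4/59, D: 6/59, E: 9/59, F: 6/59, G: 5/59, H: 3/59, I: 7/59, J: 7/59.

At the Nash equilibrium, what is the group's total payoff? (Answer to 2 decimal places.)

For player j, contributing a unit is worthwhile iff 9.3 × (j's share) ≥ 1, i.e. iff j's share is at least 0.1075.
B, E, I and J clear that bar, contributing 59 each; the remaining 6 contribute 0. Total contributed: 236.
The maintenance fund pays out 9.3 × 236 = 2194.80 in total (split across the unequal shares, but the aggregate is all that matters for the group sum).
The 6 free-riders keep 59 each, adding 354. Group total = 354 + 2194.80 = 2548.80.

2548.80 euros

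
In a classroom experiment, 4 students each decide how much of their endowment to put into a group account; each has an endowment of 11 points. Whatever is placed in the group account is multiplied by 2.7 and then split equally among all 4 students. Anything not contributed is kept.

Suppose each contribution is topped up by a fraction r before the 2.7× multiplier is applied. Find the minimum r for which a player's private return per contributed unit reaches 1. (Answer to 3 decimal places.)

With matching at rate r, one contributed unit becomes (1 + r) in the group account and returns 2.7 × (1 + r) / 4 to the contributor.
Setting this equal to 1: 1 + r = 4/2.7 = 1.4815.
So the minimum matching rate is r = 1.4815 − 1 = 0.481.

0.481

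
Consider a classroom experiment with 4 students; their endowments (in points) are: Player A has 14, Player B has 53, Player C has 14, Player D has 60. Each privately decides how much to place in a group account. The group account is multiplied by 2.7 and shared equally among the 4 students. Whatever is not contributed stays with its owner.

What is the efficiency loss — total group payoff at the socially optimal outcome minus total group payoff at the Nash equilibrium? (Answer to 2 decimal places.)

The private return per contributed unit is 2.7/4 = 0.6750 < 1 for every player regardless of endowment, so the Nash equilibrium is zero contribution and the group total is Σ E_j = 14 + 53 + 14 + 60 = 141.
Each contributed unit returns 2.700 to the group, so the social optimum is full contribution by everyone: group total = 2.700 × 141 = 380.70.
Efficiency loss = (2.700 − 1) × 141 = 239.70.

239.70 points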